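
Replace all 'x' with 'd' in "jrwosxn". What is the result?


Input string: 'jrwosxn'
Operation: replace 'x' with 'd'
Positions of 'x': 5
After replacement: jrwosdn


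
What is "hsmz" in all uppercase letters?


Input string: 'hsmz'
Operation: convert each letter to uppercase
Mapping: 'h'->'H', 's'->'S', 'm'->'M', 'z'->'Z'
Result: HSMZ


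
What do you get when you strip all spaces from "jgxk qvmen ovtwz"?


Input string: 'jgxk qvmen ovtwz'
Operation: remove all spaces
Words: 'jgxk', 'qvmen', 'ovtwz'
Join without spaces: jgxkqvmenovtwz


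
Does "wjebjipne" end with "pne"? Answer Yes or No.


Input string: 'wjebjipne'
Suffix to check: 'pne'
Last 3 characters of input: 'pne'
Match: True
Result: Yes


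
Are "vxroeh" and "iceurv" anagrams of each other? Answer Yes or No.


String 1: 'vxroeh' -> sorted: 'ehorvx'
String 2: 'iceurv' -> sorted: 'ceiruv'
Compare sorted forms: 'ehorvx' != 'ceiruv'
Anagram: No


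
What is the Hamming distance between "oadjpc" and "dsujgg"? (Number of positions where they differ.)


String 1: 'oadjpc'
String 2: 'dsujgg'
Compare each position: pos 0: 'o'!='d', pos 1: 'a'!='s', pos 2: 'd'!='u', pos 3: 'j'=='j', pos 4: 'p'!='g', pos 5: 'c'!='g'
Differing positions: 5
Hamming distance: 5


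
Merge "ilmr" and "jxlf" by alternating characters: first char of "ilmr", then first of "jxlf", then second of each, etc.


String 1: 'ilmr'
String 2: 'jxlf'
Operation: alternate characters
Pairs: 'i'+'j', 'l'+'x', 'm'+'l', 'r'+'f'
Result: ijlxmlrf


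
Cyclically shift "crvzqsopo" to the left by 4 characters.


Input: 'crvzqsopo', shift = 4
Operation: split at index 4 and swap parts
Front part s[0:4] = 'crvz'
Back part s[4:] = 'qsopo'
Rotated = back + front = 'qsopo' + 'crvz'
Result: qsopocrvz


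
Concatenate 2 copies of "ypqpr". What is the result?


Input string: 'ypqpr'
Operation: repeat 2 times
Concatenation: 'ypqpr' + 'ypqpr'
Result: ypqprypqpr


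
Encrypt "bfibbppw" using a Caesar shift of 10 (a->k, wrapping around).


Input: 'bfibbppw', shift = 10
Operation: for each letter, (position + 10) mod 26
Mapping: 'b'(1+10=11)->'l', 'f'(5+10=15)->'p', 'i'(8+10=18)->'s', 'b'(1+10=11)->'l', 'b'(1+10=11)->'l', 'p'(15+10=25)->'z', 'p'(15+10=25)->'z', 'w'(22+10=32, 32 mod 26=6)->'g'
Result: lpsllzzg


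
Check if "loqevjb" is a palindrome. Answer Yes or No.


Input string: 'loqevjb'
Reversed: 'bjveqol'
Compare pairs: s[0]='l' vs s[6]='b' (mismatch), s[1]='o' vs s[5]='j' (mismatch), s[2]='q' vs s[4]='v' (mismatch)
Palindrome: No


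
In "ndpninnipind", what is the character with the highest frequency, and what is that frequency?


Input: 'ndpninnipind'
Operation: tally each character
Counts: 'd':2, 'i':3, 'n':5, 'p':2
Maximum: 'n' appears 5 times


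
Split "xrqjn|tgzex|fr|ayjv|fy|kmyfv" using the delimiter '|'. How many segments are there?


Input string: 'xrqjn|tgzex|fr|ayjv|fy|kmyfv'
Delimiter: '|'
Split result: 'xrqjn', 'tgzex', 'fr', 'ayjv', 'fy', 'kmyfv'
Number of parts: 6


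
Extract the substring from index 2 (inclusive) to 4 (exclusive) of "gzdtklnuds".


Input string: 'gzdtklnuds'
Operation: slice [2:4]
Extract characters: s[2]='d', s[3]='t'
Result: dt


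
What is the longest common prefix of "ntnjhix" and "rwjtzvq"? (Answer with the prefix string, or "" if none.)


String 1: 'ntnjhix'
String 2: 'rwjtzvq'
Compare position by position:
pos 0: 'n' vs 'r' differ -> stop
Longest common prefix: "" (length 0)


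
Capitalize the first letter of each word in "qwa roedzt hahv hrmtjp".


Input string: 'qwa roedzt hahv hrmtjp'
Operation: capitalize first letter of each word
Word transformations: 'qwa'->'Qwa', 'roedzt'->'Roedzt', 'hahv'->'Hahv', 'hrmtjp'->'Hrmtjp'
Result: Qwa Roedzt Hahv Hrmtjp


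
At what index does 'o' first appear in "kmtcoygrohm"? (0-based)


Input string: 'kmtcoygrohm'
Target: 'o'
Scanning left to right: s[0]='k', s[1]='m', s[2]='t', s[3]='c', s[4]='o'
First match at index: 4


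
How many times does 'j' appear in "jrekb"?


Input string: 'jrekb'
Target character: 'j'
Scan each position: s[0]='j'
Matches found at indices: 0
Total: 1


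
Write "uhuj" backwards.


Input string: 'uhuj'
Operation: reverse character order
Original order: 'u' -> 'h' -> 'u' -> 'j'
Reversed order: 'j' -> 'u' -> 'h' -> 'u'
Result: juhu


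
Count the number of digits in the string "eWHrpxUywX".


Input string: 'eWHrpxUywX'
Operation: count digit characters (0-9)
Scan: 'e', 'W', 'H', 'r', 'p', 'x', 'U', 'y', 'w', 'X'
Digits found: 0
Result: 0


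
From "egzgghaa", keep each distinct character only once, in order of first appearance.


Input: 'egzgghaa'
Operation: keep first occurrence of each character
Scan: s[0]='e' new -> keep; s[1]='g' new -> keep; s[2]='z' new -> keep; s[3]='g' seen -> skip; s[4]='g' seen -> skip; s[5]='h' new -> keep; s[6]='a' new -> keep; s[7]='a' seen -> skip
Result: egzha


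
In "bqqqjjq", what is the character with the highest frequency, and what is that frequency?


Input: 'bqqqjjq'
Operation: tally each character
Counts: 'b':1, 'j':2, 'q':4
Maximum: 'q' appears 4 times


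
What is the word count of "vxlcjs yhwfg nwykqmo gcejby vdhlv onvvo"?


Input string: 'vxlcjs yhwfg nwykqmo gcejby vdhlv onvvo'
Operation: split by spaces
Words found: 'vxlcjs', 'yhwfg', 'nwykqmo', 'gcejby', 'vdhlv', 'onvvo'
Word count: 6


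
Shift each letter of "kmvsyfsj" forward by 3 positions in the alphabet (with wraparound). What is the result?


Input: 'kmvsyfsj', shift = 3
Operation: for each letter, (position + 3) mod 26
Mapping: 'k'(10+3=13)->'n', 'm'(12+3=15)->'p', 'v'(21+3=24)->'y', 's'(18+3=21)->'v', 'y'(24+3=27, 27 mod 26=1)->'b', 'f'(5+3=8)->'i', 's'(18+3=21)->'v', 'j'(9+3=12)->'m'
Result: npyvbivm


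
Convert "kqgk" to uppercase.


Input string: 'kqgk'
Operation: convert each letter to uppercase
Mapping: 'k'->'K', 'q'->'Q', 'g'->'G', 'k'->'K'
Result: KQGK


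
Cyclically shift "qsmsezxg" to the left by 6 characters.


Input: 'qsmsezxg', shift = 6
Operation: split at index 6 and swap parts
Front part s[0:6] = 'qsmsez'
Back part s[6:] = 'xg'
Rotated = back + front = 'xg' + 'qsmsez'
Result: xgqsmsez


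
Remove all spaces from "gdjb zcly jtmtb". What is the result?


Input string: 'gdjb zcly jtmtb'
Operation: remove all spaces
Words: 'gdjb', 'zcly', 'jtmtb'
Join without spaces: gdjbzclyjtmtb


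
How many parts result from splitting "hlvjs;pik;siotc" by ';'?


Input string: 'hlvjs;pik;siotc'
Delimiter: ';'
Split result: 'hlvjs', 'pik', 'siotc'
Number of parts: 3


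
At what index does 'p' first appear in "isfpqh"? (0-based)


Input string: 'isfpqh'
Target: 'p'
Scanning left to right: s[0]='i', s[1]='s', s[2]='f', s[3]='p'
First match at index: 3


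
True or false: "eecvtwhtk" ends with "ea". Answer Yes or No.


Input string: 'eecvtwhtk'
Suffix to check: 'ea'
Last 2 characters of input: 'tk'
Match: False
Result: No


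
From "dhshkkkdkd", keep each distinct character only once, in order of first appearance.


Input: 'dhshkkkdkd'
Operation: keep first occurrence of each character
Scan: s[0]='d' new -> keep; s[1]='h' new -> keep; s[2]='s' new -> keep; s[3]='h' seen -> skip; s[4]='k' new -> keep; s[5]='k' seen -> skip; s[6]='k' seen -> skip; s[7]='d' seen -> skip; s[8]='k' seen -> skip; s[9]='d' seen -> skip
Result: dhsk


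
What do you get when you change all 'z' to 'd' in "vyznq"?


Input string: 'vyznq'
Operation: replace 'z' with 'd'
Positions of 'z': 2
After replacement: vydnq


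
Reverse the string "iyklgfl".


Input string: 'iyklgfl'
Operation: reverse character order
Original order: 'i' -> 'y' -> 'k' -> 'l' -> 'g' -> 'f' -> 'l'
Reversed order: 'l' -> 'f' -> 'g' -> 'l' -> 'k' -> 'y' -> 'i'
Result: lfglkyi


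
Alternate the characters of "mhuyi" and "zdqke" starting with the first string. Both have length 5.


String 1: 'mhuyi'
String 2: 'zdqke'
Operation: alternate characters
Pairs: 'm'+'z', 'h'+'d', 'u'+'q', 'y'+'k', 'i'+'e'
Result: mzhduqykie


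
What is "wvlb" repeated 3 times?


Input string: 'wvlb'
Operation: repeat 3 times
Concatenation: 'wvlb' + 'wvlb' + 'wvlb'
Result: wvlbwvlbwvlb


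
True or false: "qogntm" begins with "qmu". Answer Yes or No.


Input string: 'qogntm'
Prefix to check: 'qmu'
First 3 characters of input: 'qog'
Match: False
Result: No


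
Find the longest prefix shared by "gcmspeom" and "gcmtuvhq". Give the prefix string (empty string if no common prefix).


String 1: 'gcmspeom'
String 2: 'gcmtuvhq'
Compare position by position:
pos 0: 'g' vs 'g' match
pos 1: 'c' vs 'c' match
pos 2: 'm' vs 'm' match
pos 3: 's' vs 't' differ -> stop
Longest common prefix: "gcm" (length 3)


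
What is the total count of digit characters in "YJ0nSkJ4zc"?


Input string: 'YJ0nSkJ4zc'
Operation: count digit characters (0-9)
Scan: 'Y', 'J', '0'(digit), 'n', 'S', 'k', 'J', '4'(digit), 'z', 'c'
Digits found: 2
Result: 2


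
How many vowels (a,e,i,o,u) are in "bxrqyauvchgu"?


Input string: 'bxrqyauvchgu'
Operation: count vowels (a, e, i, o, u)
Scan: s[0]='b', s[1]='x', s[2]='r', s[3]='q', s[4]='y', s[5]='a' (vowel), s[6]='u' (vowel), s[7]='v', s[8]='c', s[9]='h', s[10]='g', s[11]='u' (vowel)
Vowels found: 3
Result: 3


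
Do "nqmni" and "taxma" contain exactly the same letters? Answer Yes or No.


String 1: 'nqmni' -> sorted: 'imnnq'
String 2: 'taxma' -> sorted: 'aamtx'
Compare sorted forms: 'imnnq' != 'aamtx'
Anagram: No


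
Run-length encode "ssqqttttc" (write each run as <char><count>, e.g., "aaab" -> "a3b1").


Input: 'ssqqttttc'
Operation: identify consecutive runs
Runs: 'ss' -> s2, 'qq' -> q2, 'tttt' -> t4, 'c' -> c1
Encoded: s2q2t4c1


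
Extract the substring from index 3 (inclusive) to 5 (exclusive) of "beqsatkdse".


Input string: 'beqsatkdse'
Operation: slice [3:5]
Extract characters: s[3]='s', s[4]='a'
Result: sa


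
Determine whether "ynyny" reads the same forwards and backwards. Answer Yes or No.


Input string: 'ynyny'
Reversed: 'ynyny'
Compare pairs: s[0]='y' vs s[4]='y' (match), s[1]='n' vs s[3]='n' (match)
Palindrome: Yes


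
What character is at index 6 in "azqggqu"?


Input string: 'azqggqu'
Operation: get character at index 6
Index mapping: s[0]='a', s[1]='z', s[2]='q', s[3]='g', s[4]='g', s[5]='q', s[6]='u'
Result: 'u'


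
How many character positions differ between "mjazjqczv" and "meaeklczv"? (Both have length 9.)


String 1: 'mjazjqczv'
String 2: 'meaeklczv'
Compare each position: pos 0: 'm'=='m', pos 1: 'j'!='e', pos 2: 'a'=='a', pos 3: 'z'!='e', pos 4: 'j'!='k', pos 5: 'q'!='l', pos 6: 'c'=='c', pos 7: 'z'=='z', pos 8: 'v'=='v'
Differing positions: 4
Hamming distance: 4


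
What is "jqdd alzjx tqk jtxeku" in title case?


Input string: 'jqdd alzjx tqk jtxeku'
Operation: capitalize first letter of each word
Word transformations: 'jqdd'->'Jqdd', 'alzjx'->'Alzjx', 'tqk'->'Tqk', 'jtxeku'->'Jtxeku'
Result: Jqdd Alzjx Tqk Jtxeku


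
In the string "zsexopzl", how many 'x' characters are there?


Input string: 'zsexopzl'
Target character: 'x'
Scan each position: s[3]='x'
Matches found at indices: 3
Total: 1


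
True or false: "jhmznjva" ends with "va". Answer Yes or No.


Input string: 'jhmznjva'
Suffix to check: 'va'
Last 2 characters of input: 'va'
Match: True
Result: Yes


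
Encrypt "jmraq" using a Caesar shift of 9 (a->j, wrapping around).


Input: 'jmraq', shift = 9
Operation: for each letter, (position + 9) mod 26
Mapping: 'j'(9+9=18)->'s', 'm'(12+9=21)->'v', 'r'(17+9=26, 26 mod 26=0)->'a', 'a'(0+9=9)->'j', 'q'(16+9=25)->'z'
Result: svajz


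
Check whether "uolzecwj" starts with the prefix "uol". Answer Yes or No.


Input string: 'uolzecwj'
Prefix to check: 'uol'
First 3 characters of input: 'uol'
Match: True
Result: Yes


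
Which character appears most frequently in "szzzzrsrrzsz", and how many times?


Input: 'szzzzrsrrzsz'
Operation: tally each character
Counts: 'r':3, 's':3, 'z':6
Maximum: 'z' appears 6 times


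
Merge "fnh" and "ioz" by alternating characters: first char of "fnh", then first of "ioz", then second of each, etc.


String 1: 'fnh'
String 2: 'ioz'
Operation: alternate characters
Pairs: 'f'+'i', 'n'+'o', 'h'+'z'
Result: finohz


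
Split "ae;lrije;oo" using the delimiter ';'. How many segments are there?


Input string: 'ae;lrije;oo'
Delimiter: ';'
Split result: 'ae', 'lrije', 'oo'
Number of parts: 3


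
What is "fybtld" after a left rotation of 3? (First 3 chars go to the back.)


Input: 'fybtld', shift = 3
Operation: split at index 3 and swap parts
Front part s[0:3] = 'fyb'
Back part s[3:] = 'tld'
Rotated = back + front = 'tld' + 'fyb'
Result: tldfyb


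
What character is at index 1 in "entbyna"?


Input string: 'entbyna'
Operation: get character at index 1
Index mapping: s[0]='e', s[1]='n'
Result: 'n'


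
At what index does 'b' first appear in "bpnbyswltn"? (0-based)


Input string: 'bpnbyswltn'
Target: 'b'
Scanning left to right: s[0]='b'
First match at index: 0


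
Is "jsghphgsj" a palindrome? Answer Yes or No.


Input string: 'jsghphgsj'
Reversed: 'jsghphgsj'
Compare pairs: s[0]='j' vs s[8]='j' (match), s[1]='s' vs s[7]='s' (match), s[2]='g' vs s[6]='g' (match), s[3]='h' vs s[5]='h' (match)
Palindrome: Yes


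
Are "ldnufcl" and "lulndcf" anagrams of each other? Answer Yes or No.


String 1: 'ldnufcl' -> sorted: 'cdfllnu'
String 2: 'lulndcf' -> sorted: 'cdfllnu'
Compare sorted forms: 'cdfllnu' == 'cdfllnu'
Anagram: Yes


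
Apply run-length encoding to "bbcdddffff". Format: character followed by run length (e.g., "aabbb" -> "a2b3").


Input: 'bbcdddffff'
Operation: identify consecutive runs
Runs: 'bb' -> b2, 'c' -> c1, 'ddd' -> d3, 'ffff' -> f4
Encoded: b2c1d3f4


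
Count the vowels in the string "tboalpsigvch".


Input string: 'tboalpsigvch'
Operation: count vowels (a, e, i, o, u)
Scan: s[0]='t', s[1]='b', s[2]='o' (vowel), s[3]='a' (vowel), s[4]='l', s[5]='p', s[6]='s', s[7]='i' (vowel), s[8]='g', s[9]='v', s[10]='c', s[11]='h'
Vowels found: 3
Result: 3


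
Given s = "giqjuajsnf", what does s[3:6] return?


Input string: 'giqjuajsnf'
Operation: slice [3:6]
Extract characters: s[3]='j', s[4]='u', s[5]='a'
Result: jua


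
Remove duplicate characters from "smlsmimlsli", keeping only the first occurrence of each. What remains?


Input: 'smlsmimlsli'
Operation: keep first occurrence of each character
Scan: s[0]='s' new -> keep; s[1]='m' new -> keep; s[2]='l' new -> keep; s[3]='s' seen -> skip; s[4]='m' seen -> skip; s[5]='i' new -> keep; s[6]='m' seen -> skip; s[7]='l' seen -> skip; s[8]='s' seen -> skip; s[9]='l' seen -> skip; s[10]='i' seen -> skip
Result: smli


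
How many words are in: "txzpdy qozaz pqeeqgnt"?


Input string: 'txzpdy qozaz pqeeqgnt'
Operation: split by spaces
Words found: 'txzpdy', 'qozaz', 'pqeeqgnt'
Word count: 3


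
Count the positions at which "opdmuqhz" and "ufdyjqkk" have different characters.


String 1: 'opdmuqhz'
String 2: 'ufdyjqkk'
Compare each position: pos 0: 'o'!='u', pos 1: 'p'!='f', pos 2: 'd'=='d', pos 3: 'm'!='y', pos 4: 'u'!='j', pos 5: 'q'=='q', pos 6: 'h'!='k', pos 7: 'z'!='k'
Differing positions: 6
Hamming distance: 6


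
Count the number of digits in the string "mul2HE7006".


Input string: 'mul2HE7006'
Operation: count digit characters (0-9)
Scan: 'm', 'u', 'l', '2'(digit), 'H', 'E', '7'(digit), '0'(digit), '0'(digit), '6'(digit)
Digits found: 5
Result: 5


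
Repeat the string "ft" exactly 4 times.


Input string: 'ft'
Operation: repeat 4 times
Concatenation: 'ft' + 'ft' + 'ft' + 'ft'
Result: ftftftft


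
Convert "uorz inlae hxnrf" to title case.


Input string: 'uorz inlae hxnrf'
Operation: capitalize first letter of each word
Word transformations: 'uorz'->'Uorz', 'inlae'->'Inlae', 'hxnrf'->'Hxnrf'
Result: Uorz Inlae Hxnrf


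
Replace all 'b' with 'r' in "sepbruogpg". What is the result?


Input string: 'sepbruogpg'
Operation: replace 'b' with 'r'
Positions of 'b': 3
After replacement: seprruogpg


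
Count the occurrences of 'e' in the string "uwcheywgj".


Input string: 'uwcheywgj'
Target character: 'e'
Scan each position: s[4]='e'
Matches found at indices: 4
Total: 1


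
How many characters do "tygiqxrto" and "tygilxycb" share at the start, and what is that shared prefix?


String 1: 'tygiqxrto'
String 2: 'tygilxycb'
Compare position by position:
pos 0: 't' vs 't' match
pos 1: 'y' vs 'y' match
pos 2: 'g' vs 'g' match
pos 3: 'i' vs 'i' match
pos 4: 'q' vs 'l' differ -> stop
Longest common prefix: "tygi" (length 4)


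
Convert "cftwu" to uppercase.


Input string: 'cftwu'
Operation: convert each letter to uppercase
Mapping: 'c'->'C', 'f'->'F', 't'->'T', 'w'->'W', 'u'->'U'
Result: CFTWU


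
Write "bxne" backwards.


Input string: 'bxne'
Operation: reverse character order
Original order: 'b' -> 'x' -> 'n' -> 'e'
Reversed order: 'e' -> 'n' -> 'x' -> 'b'
Result: enxb


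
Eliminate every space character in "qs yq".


Input string: 'qs yq'
Operation: remove all spaces
Words: 'qs', 'yq'
Join without spaces: qsyq


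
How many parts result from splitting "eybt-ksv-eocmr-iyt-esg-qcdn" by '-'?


Input string: 'eybt-ksv-eocmr-iyt-esg-qcdn'
Delimiter: '-'
Split result: 'eybt', 'ksv', 'eocmr', 'iyt', 'esg', 'qcdn'
Number of parts: 6


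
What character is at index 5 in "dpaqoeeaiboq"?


Input string: 'dpaqoeeaiboq'
Operation: get character at index 5
Index mapping: s[0]='d', s[1]='p', s[2]='a', s[3]='q', s[4]='o', s[5]='e'
Result: 'e'


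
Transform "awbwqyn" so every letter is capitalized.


Input string: 'awbwqyn'
Operation: convert each letter to uppercase
Mapping: 'a'->'A', 'w'->'W', 'b'->'B', 'w'->'W', 'q'->'Q', 'y'->'Y', 'n'->'N'
Result: AWBWQYN


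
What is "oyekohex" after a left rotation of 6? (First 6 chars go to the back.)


Input: 'oyekohex', shift = 6
Operation: split at index 6 and swap parts
Front part s[0:6] = 'oyekoh'
Back part s[6:] = 'ex'
Rotated = back + front = 'ex' + 'oyekoh'
Result: exoyekoh


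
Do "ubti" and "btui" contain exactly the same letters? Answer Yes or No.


String 1: 'ubti' -> sorted: 'bitu'
String 2: 'btui' -> sorted: 'bitu'
Compare sorted forms: 'bitu' == 'bitu'
Anagram: Yes


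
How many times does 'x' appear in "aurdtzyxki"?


Input string: 'aurdtzyxki'
Target character: 'x'
Scan each position: s[7]='x'
Matches found at indices: 7
Total: 1


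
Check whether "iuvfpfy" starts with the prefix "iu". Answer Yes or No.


Input string: 'iuvfpfy'
Prefix to check: 'iu'
First 2 characters of input: 'iu'
Match: True
Result: Yes


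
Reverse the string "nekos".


Input string: 'nekos'
Operation: reverse character order
Original order: 'n' -> 'e' -> 'k' -> 'o' -> 's'
Reversed order: 's' -> 'o' -> 'k' -> 'e' -> 'n'
Result: soken


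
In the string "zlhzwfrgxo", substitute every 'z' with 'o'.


Input string: 'zlhzwfrgxo'
Operation: replace 'z' with 'o'
Positions of 'z': 0, 3
After replacement: olhowfrgxo


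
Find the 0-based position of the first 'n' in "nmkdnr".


Input string: 'nmkdnr'
Target: 'n'
Scanning left to right: s[0]='n'
First match at index: 0


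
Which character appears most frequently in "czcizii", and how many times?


Input: 'czcizii'
Operation: tally each character
Counts: 'c':2, 'i':3, 'z':2
Maximum: 'i' appears 3 times


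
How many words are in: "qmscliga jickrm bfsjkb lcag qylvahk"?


Input string: 'qmscliga jickrm bfsjkb lcag qylvahk'
Operation: split by spaces
Words found: 'qmscliga', 'jickrm', 'bfsjkb', 'lcag', 'qylvahk'
Word count: 5


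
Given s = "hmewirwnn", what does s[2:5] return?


Input string: 'hmewirwnn'
Operation: slice [2:5]
Extract characters: s[2]='e', s[3]='w', s[4]='i'
Result: ewi


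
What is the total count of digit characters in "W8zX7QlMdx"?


Input string: 'W8zX7QlMdx'
Operation: count digit characters (0-9)
Scan: 'W', '8'(digit), 'z', 'X', '7'(digit), 'Q', 'l', 'M', 'd', 'x'
Digits found: 2
Result: 2


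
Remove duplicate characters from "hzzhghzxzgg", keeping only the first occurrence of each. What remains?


Input: 'hzzhghzxzgg'
Operation: keep first occurrence of each character
Scan: s[0]='h' new -> keep; s[1]='z' new -> keep; s[2]='z' seen -> skip; s[3]='h' seen -> skip; s[4]='g' new -> keep; s[5]='h' seen -> skip; s[6]='z' seen -> skip; s[7]='x' new -> keep; s[8]='z' seen -> skip; s[9]='g' seen -> skip; s[10]='g' seen -> skip
Result: hzgx


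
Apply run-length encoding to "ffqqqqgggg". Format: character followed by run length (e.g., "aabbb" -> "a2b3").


Input: 'ffqqqqgggg'
Operation: identify consecutive runs
Runs: 'ff' -> f2, 'qqqq' -> q4, 'gggg' -> g4
Encoded: f2q4g4


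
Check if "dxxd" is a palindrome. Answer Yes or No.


Input string: 'dxxd'
Reversed: 'dxxd'
Compare pairs: s[0]='d' vs s[3]='d' (match), s[1]='x' vs s[2]='x' (match)
Palindrome: Yes


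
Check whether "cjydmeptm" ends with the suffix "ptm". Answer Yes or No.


Input string: 'cjydmeptm'
Suffix to check: 'ptm'
Last 3 characters of input: 'ptm'
Match: True
Result: Yes


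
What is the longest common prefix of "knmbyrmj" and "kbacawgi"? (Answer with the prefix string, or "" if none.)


String 1: 'knmbyrmj'
String 2: 'kbacawgi'
Compare position by position:
pos 0: 'k' vs 'k' match
pos 1: 'n' vs 'b' differ -> stop
Longest common prefix: "k" (length 1)


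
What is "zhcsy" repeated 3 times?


Input string: 'zhcsy'
Operation: repeat 3 times
Concatenation: 'zhcsy' + 'zhcsy' + 'zhcsy'
Result: zhcsyzhcsyzhcsy


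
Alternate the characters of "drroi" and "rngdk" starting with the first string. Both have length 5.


String 1: 'drroi'
String 2: 'rngdk'
Operation: alternate characters
Pairs: 'd'+'r', 'r'+'n', 'r'+'g', 'o'+'d', 'i'+'k'
Result: drrnrgodik


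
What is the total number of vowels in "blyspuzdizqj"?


Input string: 'blyspuzdizqj'
Operation: count vowels (a, e, i, o, u)
Scan: s[0]='b', s[1]='l', s[2]='y', s[3]='s', s[4]='p', s[5]='u' (vowel), s[6]='z', s[7]='d', s[8]='i' (vowel), s[9]='z', s[10]='q', s[11]='j'
Vowels found: 2
Result: 2


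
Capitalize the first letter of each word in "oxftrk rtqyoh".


Input string: 'oxftrk rtqyoh'
Operation: capitalize first letter of each word
Word transformations: 'oxftrk'->'Oxftrk', 'rtqyoh'->'Rtqyoh'
Result: Oxftrk Rtqyoh


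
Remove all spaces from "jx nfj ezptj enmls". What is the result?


Input string: 'jx nfj ezptj enmls'
Operation: remove all spaces
Words: 'jx', 'nfj', 'ezptj', 'enmls'
Join without spaces: jxnfjezptjenmls


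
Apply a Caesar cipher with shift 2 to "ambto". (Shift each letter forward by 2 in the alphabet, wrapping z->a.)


Input: 'ambto', shift = 2
Operation: for each letter, (position + 2) mod 26
Mapping: 'a'(0+2=2)->'c', 'm'(12+2=14)->'o', 'b'(1+2=3)->'d', 't'(19+2=21)->'v', 'o'(14+2=16)->'q'
Result: codvq


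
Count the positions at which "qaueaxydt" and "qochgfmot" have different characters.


String 1: 'qaueaxydt'
String 2: 'qochgfmot'
Compare each position: pos 0: 'q'=='q', pos 1: 'a'!='o', pos 2: 'u'!='c', pos 3: 'e'!='h', pos 4: 'a'!='g', pos 5: 'x'!='f', pos 6: 'y'!='m', pos 7: 'd'!='o', pos 8: 't'=='t'
Differing positions: 7
Hamming distance: 7


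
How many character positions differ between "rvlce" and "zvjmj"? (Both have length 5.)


String 1: 'rvlce'
String 2: 'zvjmj'
Compare each position: pos 0: 'r'!='z', pos 1: 'v'=='v', pos 2: 'l'!='j', pos 3: 'c'!='m', pos 4: 'e'!='j'
Differing positions: 4
Hamming distance: 4


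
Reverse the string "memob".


Input string: 'memob'
Operation: reverse character order
Original order: 'm' -> 'e' -> 'm' -> 'o' -> 'b'
Reversed order: 'b' -> 'o' -> 'm' -> 'e' -> 'm'
Result: bomem


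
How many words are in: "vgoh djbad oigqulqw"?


Input string: 'vgoh djbad oigqulqw'
Operation: split by spaces
Words found: 'vgoh', 'djbad', 'oigqulqw'
Word count: 3


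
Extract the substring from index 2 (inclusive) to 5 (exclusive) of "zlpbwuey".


Input string: 'zlpbwuey'
Operation: slice [2:5]
Extract characters: s[2]='p', s[3]='b', s[4]='w'
Result: pbw


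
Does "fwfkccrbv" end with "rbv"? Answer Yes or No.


Input string: 'fwfkccrbv'
Suffix to check: 'rbv'
Last 3 characters of input: 'rbv'
Match: True
Result: Yes


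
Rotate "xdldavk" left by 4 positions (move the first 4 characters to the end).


Input: 'xdldavk', shift = 4
Operation: split at index 4 and swap parts
Front part s[0:4] = 'xdld'
Back part s[4:] = 'avk'
Rotated = back + front = 'avk' + 'xdld'
Result: avkxdld


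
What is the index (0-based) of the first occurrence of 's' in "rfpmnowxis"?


Input string: 'rfpmnowxis'
Target: 's'
Scanning left to right: s[0]='r', s[1]='f', s[2]='p', s[3]='m', s[4]='n', s[5]='o', s[6]='w', s[7]='x', s[8]='i', s[9]='s'
First match at index: 9


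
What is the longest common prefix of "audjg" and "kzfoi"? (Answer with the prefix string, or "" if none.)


String 1: 'audjg'
String 2: 'kzfoi'
Compare position by position:
pos 0: 'a' vs 'k' differ -> stop
Longest common prefix: "" (length 0)


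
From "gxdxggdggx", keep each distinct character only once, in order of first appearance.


Input: 'gxdxggdggx'
Operation: keep first occurrence of each character
Scan: s[0]='g' new -> keep; s[1]='x' new -> keep; s[2]='d' new -> keep; s[3]='x' seen -> skip; s[4]='g' seen -> skip; s[5]='g' seen -> skip; s[6]='d' seen -> skip; s[7]='g' seen -> skip; s[8]='g' seen -> skip; s[9]='x' seen -> skip
Result: gxd


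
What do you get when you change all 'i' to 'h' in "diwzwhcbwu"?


Input string: 'diwzwhcbwu'
Operation: replace 'i' with 'h'
Positions of 'i': 1
After replacement: dhwzwhcbwu


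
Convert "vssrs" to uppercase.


Input string: 'vssrs'
Operation: convert each letter to uppercase
Mapping: 'v'->'V', 's'->'S', 's'->'S', 'r'->'R', 's'->'S'
Result: VSSRS


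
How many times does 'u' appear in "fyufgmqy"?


Input string: 'fyufgmqy'
Target character: 'u'
Scan each position: s[2]='u'
Matches found at indices: 2
Total: 1


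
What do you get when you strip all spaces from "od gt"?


Input string: 'od gt'
Operation: remove all spaces
Words: 'od', 'gt'
Join without spaces: odgt


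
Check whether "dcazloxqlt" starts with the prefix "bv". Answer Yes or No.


Input string: 'dcazloxqlt'
Prefix to check: 'bv'
First 2 characters of input: 'dc'
Match: False
Result: No


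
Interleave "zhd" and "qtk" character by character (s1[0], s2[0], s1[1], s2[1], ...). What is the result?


String 1: 'zhd'
String 2: 'qtk'
Operation: alternate characters
Pairs: 'z'+'q', 'h'+'t', 'd'+'k'
Result: zqhtdk


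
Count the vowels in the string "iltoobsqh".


Input string: 'iltoobsqh'
Operation: count vowels (a, e, i, o, u)
Scan: s[0]='i' (vowel), s[1]='l', s[2]='t', s[3]='o' (vowel), s[4]='o' (vowel), s[5]='b', s[6]='s', s[7]='q', s[8]='h'
Vowels found: 3
Result: 3


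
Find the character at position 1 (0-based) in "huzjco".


Input string: 'huzjco'
Operation: get character at index 1
Index mapping: s[0]='h', s[1]='u'
Result: 'u'


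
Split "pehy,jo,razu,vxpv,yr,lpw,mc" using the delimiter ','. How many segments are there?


Input string: 'pehy,jo,razu,vxpv,yr,lpw,mc'
Delimiter: ','
Split result: 'pehy', 'jo', 'razu', 'vxpv', 'yr', 'lpw', 'mc'
Number of parts: 7


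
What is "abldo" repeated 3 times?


Input string: 'abldo'
Operation: repeat 3 times
Concatenation: 'abldo' + 'abldo' + 'abldo'
Result: abldoabldoabldo


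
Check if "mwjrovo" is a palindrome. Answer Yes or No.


Input string: 'mwjrovo'
Reversed: 'ovorjwm'
Compare pairs: s[0]='m' vs s[6]='o' (mismatch), s[1]='w' vs s[5]='v' (mismatch), s[2]='j' vs s[4]='o' (mismatch)
Palindrome: No


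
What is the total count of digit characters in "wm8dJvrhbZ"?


Input string: 'wm8dJvrhbZ'
Operation: count digit characters (0-9)
Scan: 'w', 'm', '8'(digit), 'd', 'J', 'v', 'r', 'h', 'b', 'Z'
Digits found: 1
Result: 1


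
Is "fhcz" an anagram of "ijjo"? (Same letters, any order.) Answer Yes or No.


String 1: 'ijjo' -> sorted: 'ijjo'
String 2: 'fhcz' -> sorted: 'cfhz'
Compare sorted forms: 'ijjo' != 'cfhz'
Anagram: No


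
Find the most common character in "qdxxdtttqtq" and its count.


Input: 'qdxxdtttqtq'
Operation: tally each character
Counts: 'd':2, 'q':3, 't':4, 'x':2
Maximum: 't' appears 4 times


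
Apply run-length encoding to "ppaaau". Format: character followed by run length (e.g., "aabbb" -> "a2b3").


Input: 'ppaaau'
Operation: identify consecutive runs
Runs: 'pp' -> p2, 'aaa' -> a3, 'u' -> u1
Encoded: p2a3u1


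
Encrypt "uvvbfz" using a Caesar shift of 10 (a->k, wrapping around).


Input: 'uvvbfz', shift = 10
Operation: for each letter, (position + 10) mod 26
Mapping: 'u'(20+10=30, 30 mod 26=4)->'e', 'v'(21+10=31, 31 mod 26=5)->'f', 'v'(21+10=31, 31 mod 26=5)->'f', 'b'(1+10=11)->'l', 'f'(5+10=15)->'p', 'z'(25+10=35, 35 mod 26=9)->'j'
Result: efflpj


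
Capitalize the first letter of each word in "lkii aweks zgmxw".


Input string: 'lkii aweks zgmxw'
Operation: capitalize first letter of each word
Word transformations: 'lkii'->'Lkii', 'aweks'->'Aweks', 'zgmxw'->'Zgmxw'
Result: Lkii Aweks Zgmxw


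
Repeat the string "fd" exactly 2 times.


Input string: 'fd'
Operation: repeat 2 times
Concatenation: 'fd' + 'fd'
Result: fdfd


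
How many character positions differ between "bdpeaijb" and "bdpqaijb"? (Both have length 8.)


String 1: 'bdpeaijb'
String 2: 'bdpqaijb'
Compare each position: pos 0: 'b'=='b', pos 1: 'd'=='d', pos 2: 'p'=='p', pos 3: 'e'!='q', pos 4: 'a'=='a', pos 5: 'i'=='i', pos 6: 'j'=='j', pos 7: 'b'=='b'
Differing positions: 1
Hamming distance: 1


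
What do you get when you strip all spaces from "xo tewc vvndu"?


Input string: 'xo tewc vvndu'
Operation: remove all spaces
Words: 'xo', 'tewc', 'vvndu'
Join without spaces: xotewcvvndu


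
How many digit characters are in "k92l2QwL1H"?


Input string: 'k92l2QwL1H'
Operation: count digit characters (0-9)
Scan: 'k', '9'(digit), '2'(digit), 'l', '2'(digit), 'Q', 'w', 'L', '1'(digit), 'H'
Digits found: 4
Result: 4


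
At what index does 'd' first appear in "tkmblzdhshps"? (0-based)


Input string: 'tkmblzdhshps'
Target: 'd'
Scanning left to right: s[0]='t', s[1]='k', s[2]='m', s[3]='b', s[4]='l', s[5]='z', s[6]='d'
First match at index: 6


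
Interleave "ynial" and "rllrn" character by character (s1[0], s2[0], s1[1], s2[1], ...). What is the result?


String 1: 'ynial'
String 2: 'rllrn'
Operation: alternate characters
Pairs: 'y'+'r', 'n'+'l', 'i'+'l', 'a'+'r', 'l'+'n'
Result: yrnlilarln


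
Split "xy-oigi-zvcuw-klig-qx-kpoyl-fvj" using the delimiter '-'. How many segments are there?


Input string: 'xy-oigi-zvcuw-klig-qx-kpoyl-fvj'
Delimiter: '-'
Split result: 'xy', 'oigi', 'zvcuw', 'klig', 'qx', 'kpoyl', 'fvj'
Number of parts: 7


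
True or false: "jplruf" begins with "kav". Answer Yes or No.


Input string: 'jplruf'
Prefix to check: 'kav'
First 3 characters of input: 'jpl'
Match: False
Result: No


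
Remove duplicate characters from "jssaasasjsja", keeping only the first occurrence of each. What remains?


Input: 'jssaasasjsja'
Operation: keep first occurrence of each character
Scan: s[0]='j' new -> keep; s[1]='s' new -> keep; s[2]='s' seen -> skip; s[3]='a' new -> keep; s[4]='a' seen -> skip; s[5]='s' seen -> skip; s[6]='a' seen -> skip; s[7]='s' seen -> skip; s[8]='j' seen -> skip; s[9]='s' seen -> skip; s[10]='j' seen -> skip; s[11]='a' seen -> skip
Result: jsa


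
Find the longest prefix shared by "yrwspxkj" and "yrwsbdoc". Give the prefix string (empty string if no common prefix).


String 1: 'yrwspxkj'
String 2: 'yrwsbdoc'
Compare position by position:
pos 0: 'y' vs 'y' match
pos 1: 'r' vs 'r' match
pos 2: 'w' vs 'w' match
pos 3: 's' vs 's' match
pos 4: 'p' vs 'b' differ -> stop
Longest common prefix: "yrws" (length 4)


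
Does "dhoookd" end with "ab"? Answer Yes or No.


Input string: 'dhoookd'
Suffix to check: 'ab'
Last 2 characters of input: 'kd'
Match: False
Result: No


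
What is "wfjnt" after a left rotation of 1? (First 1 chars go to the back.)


Input: 'wfjnt', shift = 1
Operation: split at index 1 and swap parts
Front part s[0:1] = 'w'
Back part s[1:] = 'fjnt'
Rotated = back + front = 'fjnt' + 'w'
Result: fjntw


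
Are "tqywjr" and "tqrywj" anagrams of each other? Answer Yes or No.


String 1: 'tqywjr' -> sorted: 'jqrtwy'
String 2: 'tqrywj' -> sorted: 'jqrtwy'
Compare sorted forms: 'jqrtwy' == 'jqrtwy'
Anagram: Yes


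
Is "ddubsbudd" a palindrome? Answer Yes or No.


Input string: 'ddubsbudd'
Reversed: 'ddubsbudd'
Compare pairs: s[0]='d' vs s[8]='d' (match), s[1]='d' vs s[7]='d' (match), s[2]='u' vs s[6]='u' (match), s[3]='b' vs s[5]='b' (match)
Palindrome: Yes


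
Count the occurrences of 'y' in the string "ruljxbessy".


Input string: 'ruljxbessy'
Target character: 'y'
Scan each position: s[9]='y'
Matches found at indices: 9
Total: 1


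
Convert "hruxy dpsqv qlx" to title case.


Input string: 'hruxy dpsqv qlx'
Operation: capitalize first letter of each word
Word transformations: 'hruxy'->'Hruxy', 'dpsqv'->'Dpsqv', 'qlx'->'Qlx'
Result: Hruxy Dpsqv Qlx


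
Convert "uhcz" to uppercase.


Input string: 'uhcz'
Operation: convert each letter to uppercase
Mapping: 'u'->'U', 'h'->'H', 'c'->'C', 'z'->'Z'
Result: UHCZ


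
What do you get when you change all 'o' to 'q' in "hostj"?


Input string: 'hostj'
Operation: replace 'o' with 'q'
Positions of 'o': 1
After replacement: hqstj


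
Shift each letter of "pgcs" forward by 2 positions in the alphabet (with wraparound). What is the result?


Input: 'pgcs', shift = 2
Operation: for each letter, (position + 2) mod 26
Mapping: 'p'(15+2=17)->'r', 'g'(6+2=8)->'i', 'c'(2+2=4)->'e', 's'(18+2=20)->'u'
Result: rieu


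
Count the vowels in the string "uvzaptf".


Input string: 'uvzaptf'
Operation: count vowels (a, e, i, o, u)
Scan: s[0]='u' (vowel), s[1]='v', s[2]='z', s[3]='a' (vowel), s[4]='p', s[5]='t', s[6]='f'
Vowels found: 2
Result: 2


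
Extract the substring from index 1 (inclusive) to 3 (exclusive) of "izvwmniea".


Input string: 'izvwmniea'
Operation: slice [1:3]
Extract characters: s[1]='z', s[2]='v'
Result: zv


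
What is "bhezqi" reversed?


Input string: 'bhezqi'
Operation: reverse character order
Original order: 'b' -> 'h' -> 'e' -> 'z' -> 'q' -> 'i'
Reversed order: 'i' -> 'q' -> 'z' -> 'e' -> 'h' -> 'b'
Result: iqzehb


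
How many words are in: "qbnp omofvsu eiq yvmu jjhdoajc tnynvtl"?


Input string: 'qbnp omofvsu eiq yvmu jjhdoajc tnynvtl'
Operation: split by spaces
Words found: 'qbnp', 'omofvsu', 'eiq', 'yvmu', 'jjhdoajc', 'tnynvtl'
Word count: 6


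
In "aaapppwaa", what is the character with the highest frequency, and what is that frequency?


Input: 'aaapppwaa'
Operation: tally each character
Counts: 'a':5, 'p':3, 'w':1
Maximum: 'a' appears 5 times


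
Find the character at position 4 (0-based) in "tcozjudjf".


Input string: 'tcozjudjf'
Operation: get character at index 4
Index mapping: s[0]='t', s[1]='c', s[2]='o', s[3]='z', s[4]='j'
Result: 'j'


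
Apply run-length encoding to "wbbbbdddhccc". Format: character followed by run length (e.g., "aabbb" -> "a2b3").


Input: 'wbbbbdddhccc'
Operation: identify consecutive runs
Runs: 'w' -> w1, 'bbbb' -> b4, 'ddd' -> d3, 'h' -> h1, 'ccc' -> c3
Encoded: w1b4d3h1c3


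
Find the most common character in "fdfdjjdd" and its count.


Input: 'fdfdjjdd'
Operation: tally each character
Counts: 'd':4, 'f':2, 'j':2
Maximum: 'd' appears 4 times


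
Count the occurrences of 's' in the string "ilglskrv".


Input string: 'ilglskrv'
Target character: 's'
Scan each position: s[4]='s'
Matches found at indices: 4
Total: 1


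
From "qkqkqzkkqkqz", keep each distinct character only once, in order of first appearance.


Input: 'qkqkqzkkqkqz'
Operation: keep first occurrence of each character
Scan: s[0]='q' new -> keep; s[1]='k' new -> keep; s[2]='q' seen -> skip; s[3]='k' seen -> skip; s[4]='q' seen -> skip; s[5]='z' new -> keep; s[6]='k' seen -> skip; s[7]='k' seen -> skip; s[8]='q' seen -> skip; s[9]='k' seen -> skip; s[10]='q' seen -> skip; s[11]='z' seen -> skip
Result: qkz


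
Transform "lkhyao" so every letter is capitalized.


Input string: 'lkhyao'
Operation: convert each letter to uppercase
Mapping: 'l'->'L', 'k'->'K', 'h'->'H', 'y'->'Y', 'a'->'A', 'o'->'O'
Result: LKHYAO


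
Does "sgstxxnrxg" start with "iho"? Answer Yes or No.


Input string: 'sgstxxnrxg'
Prefix to check: 'iho'
First 3 characters of input: 'sgs'
Match: False
Result: No


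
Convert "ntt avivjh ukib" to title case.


Input string: 'ntt avivjh ukib'
Operation: capitalize first letter of each word
Word transformations: 'ntt'->'Ntt', 'avivjh'->'Avivjh', 'ukib'->'Ukib'
Result: Ntt Avivjh Ukib


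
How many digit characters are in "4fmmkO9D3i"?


Input string: '4fmmkO9D3i'
Operation: count digit characters (0-9)
Scan: '4'(digit), 'f', 'm', 'm', 'k', 'O', '9'(digit), 'D', '3'(digit), 'i'
Digits found: 3
Result: 3


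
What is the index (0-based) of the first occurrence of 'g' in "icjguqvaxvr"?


Input string: 'icjguqvaxvr'
Target: 'g'
Scanning left to right: s[0]='i', s[1]='c', s[2]='j', s[3]='g'
First match at index: 3


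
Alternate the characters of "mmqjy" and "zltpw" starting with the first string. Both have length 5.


String 1: 'mmqjy'
String 2: 'zltpw'
Operation: alternate characters
Pairs: 'm'+'z', 'm'+'l', 'q'+'t', 'j'+'p', 'y'+'w'
Result: mzmlqtjpyw


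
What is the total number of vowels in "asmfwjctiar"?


Input string: 'asmfwjctiar'
Operation: count vowels (a, e, i, o, u)
Scan: s[0]='a' (vowel), s[1]='s', s[2]='m', s[3]='f', s[4]='w', s[5]='j', s[6]='c', s[7]='t', s[8]='i' (vowel), s[9]='a' (vowel), s[10]='r'
Vowels found: 3
Result: 3


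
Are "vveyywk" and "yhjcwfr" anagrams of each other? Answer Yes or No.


String 1: 'vveyywk' -> sorted: 'ekvvwyy'
String 2: 'yhjcwfr' -> sorted: 'cfhjrwy'
Compare sorted forms: 'ekvvwyy' != 'cfhjrwy'
Anagram: No


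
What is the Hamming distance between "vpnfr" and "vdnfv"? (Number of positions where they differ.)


String 1: 'vpnfr'
String 2: 'vdnfv'
Compare each position: pos 0: 'v'=='v', pos 1: 'p'!='d', pos 2: 'n'=='n', pos 3: 'f'=='f', pos 4: 'r'!='v'
Differing positions: 2
Hamming distance: 2


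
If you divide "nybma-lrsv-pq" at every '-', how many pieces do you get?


Input string: 'nybma-lrsv-pq'
Delimiter: '-'
Split result: 'nybma', 'lrsv', 'pq'
Number of parts: 3


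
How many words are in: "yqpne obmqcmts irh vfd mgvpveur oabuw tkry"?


Input string: 'yqpne obmqcmts irh vfd mgvpveur oabuw tkry'
Operation: split by spaces
Words found: 'yqpne', 'obmqcmts', 'irh', 'vfd', 'mgvpveur', 'oabuw', 'tkry'
Word count: 7


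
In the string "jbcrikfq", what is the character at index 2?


Input string: 'jbcrikfq'
Operation: get character at index 2
Index mapping: s[0]='j', s[1]='b', s[2]='c'
Result: 'c'


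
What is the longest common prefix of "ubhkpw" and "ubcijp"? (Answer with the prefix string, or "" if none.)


String 1: 'ubhkpw'
String 2: 'ubcijp'
Compare position by position:
pos 0: 'u' vs 'u' match
pos 1: 'b' vs 'b' match
pos 2: 'h' vs 'c' differ -> stop
Longest common prefix: "ub" (length 2)


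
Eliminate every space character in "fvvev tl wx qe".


Input string: 'fvvev tl wx qe'
Operation: remove all spaces
Words: 'fvvev', 'tl', 'wx', 'qe'
Join without spaces: fvvevtlwxqe


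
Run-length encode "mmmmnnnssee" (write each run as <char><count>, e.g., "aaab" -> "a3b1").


Input: 'mmmmnnnssee'
Operation: identify consecutive runs
Runs: 'mmmm' -> m4, 'nnn' -> n3, 'ss' -> s2, 'ee' -> e2
Encoded: m4n3s2e2


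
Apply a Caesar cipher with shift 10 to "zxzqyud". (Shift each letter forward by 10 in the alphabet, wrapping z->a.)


Input: 'zxzqyud', shift = 10
Operation: for each letter, (position + 10) mod 26
Mapping: 'z'(25+10=35, 35 mod 26=9)->'j', 'x'(23+10=33, 33 mod 26=7)->'h', 'z'(25+10=35, 35 mod 26=9)->'j', 'q'(16+10=26, 26 mod 26=0)->'a', 'y'(24+10=34, 34 mod 26=8)->'i', 'u'(20+10=30, 30 mod 26=4)->'e', 'd'(3+10=13)->'n'
Result: jhjaien
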